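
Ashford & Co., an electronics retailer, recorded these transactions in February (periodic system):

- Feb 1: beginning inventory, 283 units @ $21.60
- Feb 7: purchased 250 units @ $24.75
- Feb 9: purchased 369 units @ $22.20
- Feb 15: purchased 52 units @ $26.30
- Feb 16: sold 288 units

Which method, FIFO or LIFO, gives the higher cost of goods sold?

FIFO COGS: 283 @ $21.60 + 5 @ $24.75 = $6,236.55
LIFO COGS: 52 @ $26.30 + 236 @ $22.20 = $6,606.80

LIFO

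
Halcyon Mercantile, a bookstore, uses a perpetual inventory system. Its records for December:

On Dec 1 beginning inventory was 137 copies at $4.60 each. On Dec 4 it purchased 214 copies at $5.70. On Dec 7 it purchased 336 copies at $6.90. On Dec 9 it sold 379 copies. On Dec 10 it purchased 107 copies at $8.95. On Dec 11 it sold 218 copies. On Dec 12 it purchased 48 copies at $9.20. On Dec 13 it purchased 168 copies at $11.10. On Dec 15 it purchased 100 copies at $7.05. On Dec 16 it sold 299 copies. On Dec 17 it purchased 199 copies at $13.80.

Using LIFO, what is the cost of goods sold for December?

COGS = $7,008.85

Dec 9, 379 sold [LIFO — newest first]: 336 @ $6.90 + 43 @ $5.70 = $2,563.50
Dec 11, 218 sold [LIFO — newest first]: 107 @ $8.95 + 111 @ $5.70 = $1,590.35
Dec 16, 299 sold [LIFO — newest first]: 100 @ $7.05 + 168 @ $11.10 + 31 @ $9.20 = $2,855.00
Total COGS = $2,563.50 + $1,590.35 + $2,855.00 = $7,008.85
Ending inventory: 137 @ $4.60 + 60 @ $5.70 + 17 @ $9.20 + 199 @ $13.80 = $3,874.80
Check: goods available $10,883.65 = COGS $7,008.85 + ending $3,874.80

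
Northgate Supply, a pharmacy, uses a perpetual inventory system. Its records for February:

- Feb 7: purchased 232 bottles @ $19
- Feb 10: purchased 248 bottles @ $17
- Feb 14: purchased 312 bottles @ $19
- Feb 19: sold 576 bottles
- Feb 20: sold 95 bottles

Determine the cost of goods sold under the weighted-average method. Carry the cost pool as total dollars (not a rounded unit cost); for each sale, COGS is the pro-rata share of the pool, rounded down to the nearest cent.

After Feb 7: 232 on hand, pool $4,408.00 (≈ $19.0000 each)
After Feb 10: 480 on hand, pool $8,624.00 (≈ $17.9667 each)
After Feb 14: 792 on hand, pool $14,552.00 (≈ $18.3737 each)
Feb 19, sell 576: 576/792 × $14,552.00 → $10,583.27
Feb 20, sell 95: 95/216 × $3,968.73 → $1,745.50
Total COGS = $10,583.27 + $1,745.50 = $12,328.77
Ending inventory (cost pool remaining) = $2,223.23

COGS = $12,328.77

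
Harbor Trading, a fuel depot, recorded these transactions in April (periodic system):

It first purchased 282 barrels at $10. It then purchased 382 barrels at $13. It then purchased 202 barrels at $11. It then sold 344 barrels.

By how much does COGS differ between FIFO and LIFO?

$442

FIFO COGS: 282 @ $10 + 62 @ $13 = $3,626
LIFO COGS: 202 @ $11 + 142 @ $13 = $4,068
Difference = |$3,626 − $4,068| = $442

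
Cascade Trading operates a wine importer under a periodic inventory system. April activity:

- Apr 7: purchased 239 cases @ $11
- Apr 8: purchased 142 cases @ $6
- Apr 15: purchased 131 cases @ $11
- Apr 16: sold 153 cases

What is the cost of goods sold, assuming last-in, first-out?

Apr 16, 153 sold [LIFO — newest first]: 131 @ $11 + 22 @ $6 = $1,573
Ending inventory: 239 @ $11 + 120 @ $6 = $3,349

COGS = $1,573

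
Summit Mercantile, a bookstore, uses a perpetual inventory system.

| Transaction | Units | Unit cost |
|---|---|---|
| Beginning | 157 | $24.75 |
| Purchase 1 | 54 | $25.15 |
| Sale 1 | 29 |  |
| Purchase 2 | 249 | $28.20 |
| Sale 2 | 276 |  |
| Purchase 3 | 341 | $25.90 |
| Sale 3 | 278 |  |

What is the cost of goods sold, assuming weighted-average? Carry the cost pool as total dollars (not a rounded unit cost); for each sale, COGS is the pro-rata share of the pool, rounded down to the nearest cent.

After Beginning: 157 on hand, pool $3,885.75 (≈ $24.7500 each)
After Purchase 1: 211 on hand, pool $5,243.85 (≈ $24.8524 each)
Sale 1, sell 29: 29/211 × $5,243.85 → $720.71
After Purchase 2: 431 on hand, pool $11,544.94 (≈ $26.7864 each)
Sale 2, sell 276: 276/431 × $11,544.94 → $7,393.04
After Purchase 3: 496 on hand, pool $12,983.80 (≈ $26.1770 each)
Sale 3, sell 278: 278/496 × $12,983.80 → $7,277.21
Total COGS = $720.71 + $7,393.04 + $7,277.21 = $15,390.96
Ending inventory (cost pool remaining) = $5,706.59

COGS = $15,390.96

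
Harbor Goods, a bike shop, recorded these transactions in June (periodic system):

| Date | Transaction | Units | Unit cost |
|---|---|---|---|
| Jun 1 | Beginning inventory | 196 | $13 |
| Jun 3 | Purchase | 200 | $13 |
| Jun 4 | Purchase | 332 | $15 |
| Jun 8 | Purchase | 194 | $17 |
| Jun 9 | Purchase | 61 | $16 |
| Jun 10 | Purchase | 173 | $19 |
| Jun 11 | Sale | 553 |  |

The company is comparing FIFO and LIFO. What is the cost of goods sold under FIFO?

COGS = $7,503

FIFO COGS: 196 @ $13 + 200 @ $13 + 157 @ $15 = $7,503
LIFO COGS: 173 @ $19 + 61 @ $16 + 194 @ $17 + 125 @ $15 = $9,436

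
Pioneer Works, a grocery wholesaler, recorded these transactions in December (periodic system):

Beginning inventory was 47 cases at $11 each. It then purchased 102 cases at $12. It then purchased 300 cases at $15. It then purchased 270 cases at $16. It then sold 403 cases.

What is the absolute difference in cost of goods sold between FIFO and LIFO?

FIFO COGS: 47 @ $11 + 102 @ $12 + 254 @ $15 = $5,551
LIFO COGS: 270 @ $16 + 133 @ $15 = $6,315
Difference = |$5,551 − $6,315| = $764

$764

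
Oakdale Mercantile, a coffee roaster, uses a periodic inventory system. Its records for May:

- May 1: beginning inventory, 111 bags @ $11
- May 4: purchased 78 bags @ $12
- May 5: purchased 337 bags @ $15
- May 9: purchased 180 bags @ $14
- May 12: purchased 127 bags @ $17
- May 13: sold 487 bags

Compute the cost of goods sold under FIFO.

May 13, 487 sold [FIFO — oldest first]: 111 @ $11 + 78 @ $12 + 298 @ $15 = $6,627
Ending inventory: 39 @ $15 + 180 @ $14 + 127 @ $17 = $5,264
Check: goods available $11,891 = COGS $6,627 + ending $5,264

COGS = $6,627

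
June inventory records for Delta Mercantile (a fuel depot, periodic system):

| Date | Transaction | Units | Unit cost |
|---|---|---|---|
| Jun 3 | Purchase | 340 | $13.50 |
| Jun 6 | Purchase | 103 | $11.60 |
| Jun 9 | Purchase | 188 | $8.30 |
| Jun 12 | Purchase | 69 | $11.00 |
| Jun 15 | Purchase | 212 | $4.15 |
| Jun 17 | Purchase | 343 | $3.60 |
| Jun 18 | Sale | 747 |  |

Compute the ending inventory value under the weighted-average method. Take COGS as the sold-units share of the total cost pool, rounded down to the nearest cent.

Ending inventory = $4,136.38

Jun 18, sell 747: 747/1255 × $10,218.80 → $6,082.42
Ending inventory (cost pool remaining) = $4,136.38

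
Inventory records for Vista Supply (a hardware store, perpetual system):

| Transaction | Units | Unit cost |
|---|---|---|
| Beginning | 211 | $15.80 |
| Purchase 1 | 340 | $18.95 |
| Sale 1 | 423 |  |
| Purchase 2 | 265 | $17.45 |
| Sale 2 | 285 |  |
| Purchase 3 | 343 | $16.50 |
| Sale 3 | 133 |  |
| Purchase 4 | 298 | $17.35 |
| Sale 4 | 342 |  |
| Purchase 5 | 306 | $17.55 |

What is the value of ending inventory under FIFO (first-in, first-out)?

Sale 1 (423) [FIFO — oldest first]: 211 @ $15.80 + 212 @ $18.95 = $7,351.20
Sale 2 (285) [FIFO — oldest first]: 128 @ $18.95 + 157 @ $17.45 = $5,165.25
Sale 3 (133) [FIFO — oldest first]: 108 @ $17.45 + 25 @ $16.50 = $2,297.10
Sale 4 (342) [FIFO — oldest first]: 318 @ $16.50 + 24 @ $17.35 = $5,663.40
Total COGS = $7,351.20 + $5,165.25 + $2,297.10 + $5,663.40 = $20,476.95
Ending inventory: 274 @ $17.35 + 306 @ $17.55 = $10,124.20
Check: goods available $30,601.15 = COGS $20,476.95 + ending $10,124.20

Ending inventory = $10,124.20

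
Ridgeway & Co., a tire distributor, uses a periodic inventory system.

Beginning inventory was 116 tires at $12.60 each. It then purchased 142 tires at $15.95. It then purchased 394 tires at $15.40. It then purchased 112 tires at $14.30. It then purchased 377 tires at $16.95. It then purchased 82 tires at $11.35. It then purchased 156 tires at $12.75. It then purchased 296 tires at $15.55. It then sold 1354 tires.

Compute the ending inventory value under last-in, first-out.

Ending inventory = $4,696.70

Sale 1 (1354) [LIFO — newest first]: 296 @ $15.55 + 156 @ $12.75 + 82 @ $11.35 + 377 @ $16.95 + 112 @ $14.30 + 331 @ $15.40 = $20,611.65
Ending inventory: 116 @ $12.60 + 142 @ $15.95 + 63 @ $15.40 = $4,696.70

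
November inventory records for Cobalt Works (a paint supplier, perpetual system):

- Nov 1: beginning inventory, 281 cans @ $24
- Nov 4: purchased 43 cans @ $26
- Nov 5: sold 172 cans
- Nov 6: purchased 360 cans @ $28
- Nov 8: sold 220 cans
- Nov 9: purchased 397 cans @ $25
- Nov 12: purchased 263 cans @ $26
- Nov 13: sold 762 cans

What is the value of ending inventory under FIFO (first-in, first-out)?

Ending inventory = $4,940

Nov 5, 172 sold [FIFO — oldest first]: 172 @ $24 = $4,128
Nov 8, 220 sold [FIFO — oldest first]: 109 @ $24 + 43 @ $26 + 68 @ $28 = $5,638
Nov 13, 762 sold [FIFO — oldest first]: 292 @ $28 + 397 @ $25 + 73 @ $26 = $19,999
Total COGS = $4,128 + $5,638 + $19,999 = $29,765
Ending inventory: 190 @ $26 = $4,940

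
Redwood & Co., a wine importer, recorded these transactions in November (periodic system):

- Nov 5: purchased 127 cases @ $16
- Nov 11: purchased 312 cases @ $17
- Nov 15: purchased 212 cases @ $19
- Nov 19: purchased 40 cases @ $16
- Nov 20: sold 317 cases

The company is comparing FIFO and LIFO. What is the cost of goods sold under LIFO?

COGS = $5,773

FIFO COGS: 127 @ $16 + 190 @ $17 = $5,262
LIFO COGS: 40 @ $16 + 212 @ $19 + 65 @ $17 = $5,773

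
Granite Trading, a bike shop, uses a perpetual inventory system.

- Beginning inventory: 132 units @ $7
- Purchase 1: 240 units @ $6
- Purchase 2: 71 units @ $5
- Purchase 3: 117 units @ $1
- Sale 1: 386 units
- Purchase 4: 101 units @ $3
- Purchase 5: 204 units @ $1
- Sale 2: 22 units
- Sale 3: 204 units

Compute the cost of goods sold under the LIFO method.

COGS = $1,930

Sale 1 (386) [LIFO — newest first]: 117 @ $1 + 71 @ $5 + 198 @ $6 = $1,660
Sale 2 (22) [LIFO — newest first]: 22 @ $1 = $22
Sale 3 (204) [LIFO — newest first]: 182 @ $1 + 22 @ $3 = $248
Total COGS = $1,660 + $22 + $248 = $1,930
Ending inventory: 132 @ $7 + 42 @ $6 + 79 @ $3 = $1,413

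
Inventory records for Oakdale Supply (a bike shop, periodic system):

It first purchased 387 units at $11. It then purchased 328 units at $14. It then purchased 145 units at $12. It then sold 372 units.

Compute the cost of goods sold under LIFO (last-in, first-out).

Sale 1 (372) [LIFO — newest first]: 145 @ $12 + 227 @ $14 = $4,918
Ending inventory: 387 @ $11 + 101 @ $14 = $5,671

COGS = $4,918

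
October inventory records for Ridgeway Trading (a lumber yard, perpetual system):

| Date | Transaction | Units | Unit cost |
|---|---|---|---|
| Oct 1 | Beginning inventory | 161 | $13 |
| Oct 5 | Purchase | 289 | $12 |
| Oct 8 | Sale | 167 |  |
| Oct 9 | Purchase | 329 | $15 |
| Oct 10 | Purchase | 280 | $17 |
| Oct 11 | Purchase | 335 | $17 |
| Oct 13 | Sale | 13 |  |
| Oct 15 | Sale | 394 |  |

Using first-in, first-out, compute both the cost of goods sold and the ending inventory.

COGS = $7,421; ending inventory = $13,530

Oct 8, 167 sold [FIFO — oldest first]: 161 @ $13 + 6 @ $12 = $2,165
Oct 13, 13 sold [FIFO — oldest first]: 13 @ $12 = $156
Oct 15, 394 sold [FIFO — oldest first]: 270 @ $12 + 124 @ $15 = $5,100
Total COGS = $2,165 + $156 + $5,100 = $7,421
Ending inventory: 205 @ $15 + 280 @ $17 + 335 @ $17 = $13,530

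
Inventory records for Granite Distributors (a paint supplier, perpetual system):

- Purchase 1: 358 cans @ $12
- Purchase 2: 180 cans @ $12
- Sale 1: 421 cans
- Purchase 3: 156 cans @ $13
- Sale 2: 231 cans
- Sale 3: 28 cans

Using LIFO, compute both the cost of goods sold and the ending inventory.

Sale 1 (421) [LIFO — newest first]: 180 @ $12 + 241 @ $12 = $5,052
Sale 2 (231) [LIFO — newest first]: 156 @ $13 + 75 @ $12 = $2,928
Sale 3 (28) [LIFO — newest first]: 28 @ $12 = $336
Total COGS = $5,052 + $2,928 + $336 = $8,316
Ending inventory: 14 @ $12 = $168
Check: goods available $8,484 = COGS $8,316 + ending $168

COGS = $8,316; ending inventory = $168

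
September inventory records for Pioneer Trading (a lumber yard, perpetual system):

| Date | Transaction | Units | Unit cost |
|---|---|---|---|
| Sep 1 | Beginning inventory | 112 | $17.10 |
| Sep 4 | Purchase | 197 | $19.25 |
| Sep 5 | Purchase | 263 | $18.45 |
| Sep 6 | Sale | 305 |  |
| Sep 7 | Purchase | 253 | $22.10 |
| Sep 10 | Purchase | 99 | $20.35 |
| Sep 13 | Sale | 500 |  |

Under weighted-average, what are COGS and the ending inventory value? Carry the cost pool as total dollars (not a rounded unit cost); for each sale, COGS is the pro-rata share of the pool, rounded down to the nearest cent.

COGS = $15,755.93; ending inventory = $2,409.82

After Sep 1: 112 on hand, pool $1,915.20 (≈ $17.1000 each)
After Sep 4: 309 on hand, pool $5,707.45 (≈ $18.4707 each)
After Sep 5: 572 on hand, pool $10,559.80 (≈ $18.4612 each)
Sep 6, sell 305: 305/572 × $10,559.80 → $5,630.66
After Sep 7: 520 on hand, pool $10,520.44 (≈ $20.2316 each)
After Sep 10: 619 on hand, pool $12,535.09 (≈ $20.2505 each)
Sep 13, sell 500: 500/619 × $12,535.09 → $10,125.27
Total COGS = $5,630.66 + $10,125.27 = $15,755.93
Ending inventory (cost pool remaining) = $2,409.82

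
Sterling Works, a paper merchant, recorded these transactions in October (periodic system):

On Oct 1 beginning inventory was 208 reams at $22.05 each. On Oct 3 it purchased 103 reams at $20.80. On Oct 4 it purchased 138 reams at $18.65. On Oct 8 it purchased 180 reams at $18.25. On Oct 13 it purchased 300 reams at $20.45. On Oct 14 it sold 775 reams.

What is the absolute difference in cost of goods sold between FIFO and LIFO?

FIFO COGS: 208 @ $22.05 + 103 @ $20.80 + 138 @ $18.65 + 180 @ $18.25 + 146 @ $20.45 = $15,573.20
LIFO COGS: 300 @ $20.45 + 180 @ $18.25 + 138 @ $18.65 + 103 @ $20.80 + 54 @ $22.05 = $15,326.80
Difference = |$15,573.20 − $15,326.80| = $246.40

$246.40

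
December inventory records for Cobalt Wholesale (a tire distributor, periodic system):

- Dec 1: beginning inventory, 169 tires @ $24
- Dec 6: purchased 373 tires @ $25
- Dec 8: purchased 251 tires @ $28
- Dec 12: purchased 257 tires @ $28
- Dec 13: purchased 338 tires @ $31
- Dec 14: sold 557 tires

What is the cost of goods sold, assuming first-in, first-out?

Dec 14, 557 sold [FIFO — oldest first]: 169 @ $24 + 373 @ $25 + 15 @ $28 = $13,801
Ending inventory: 236 @ $28 + 257 @ $28 + 338 @ $31 = $24,282

COGS = $13,801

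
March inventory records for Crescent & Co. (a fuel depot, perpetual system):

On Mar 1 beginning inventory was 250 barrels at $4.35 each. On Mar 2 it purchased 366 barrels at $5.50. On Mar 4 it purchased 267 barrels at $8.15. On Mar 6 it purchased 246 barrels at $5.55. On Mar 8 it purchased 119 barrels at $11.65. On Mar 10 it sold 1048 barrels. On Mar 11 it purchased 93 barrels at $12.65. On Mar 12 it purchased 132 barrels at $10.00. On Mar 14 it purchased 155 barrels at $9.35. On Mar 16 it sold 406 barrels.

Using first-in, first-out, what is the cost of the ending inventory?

Ending inventory = $1,639.25

Mar 10, 1048 sold [FIFO — oldest first]: 250 @ $4.35 + 366 @ $5.50 + 267 @ $8.15 + 165 @ $5.55 = $6,192.30
Mar 16, 406 sold [FIFO — oldest first]: 81 @ $5.55 + 119 @ $11.65 + 93 @ $12.65 + 113 @ $10.00 = $4,142.35
Total COGS = $6,192.30 + $4,142.35 = $10,334.65
Ending inventory: 19 @ $10.00 + 155 @ $9.35 = $1,639.25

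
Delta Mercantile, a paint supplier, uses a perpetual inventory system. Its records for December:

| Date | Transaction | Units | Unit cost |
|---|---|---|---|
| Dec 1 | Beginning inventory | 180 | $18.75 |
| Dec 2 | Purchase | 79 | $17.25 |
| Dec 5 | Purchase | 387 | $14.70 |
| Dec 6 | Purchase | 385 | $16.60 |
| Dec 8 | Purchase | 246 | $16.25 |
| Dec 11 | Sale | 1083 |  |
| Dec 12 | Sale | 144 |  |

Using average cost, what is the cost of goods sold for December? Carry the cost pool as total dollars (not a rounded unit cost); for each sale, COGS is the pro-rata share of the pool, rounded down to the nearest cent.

After Dec 1: 180 on hand, pool $3,375.00 (≈ $18.7500 each)
After Dec 2: 259 on hand, pool $4,737.75 (≈ $18.2925 each)
After Dec 5: 646 on hand, pool $10,426.65 (≈ $16.1403 each)
After Dec 6: 1031 on hand, pool $16,817.65 (≈ $16.3120 each)
After Dec 8: 1277 on hand, pool $20,815.15 (≈ $16.3000 each)
Dec 11, sell 1083: 1083/1277 × $20,815.15 → $17,652.94
Dec 12, sell 144: 144/194 × $3,162.21 → $2,347.20
Total COGS = $17,652.94 + $2,347.20 = $20,000.14
Ending inventory (cost pool remaining) = $815.01

COGS = $20,000.14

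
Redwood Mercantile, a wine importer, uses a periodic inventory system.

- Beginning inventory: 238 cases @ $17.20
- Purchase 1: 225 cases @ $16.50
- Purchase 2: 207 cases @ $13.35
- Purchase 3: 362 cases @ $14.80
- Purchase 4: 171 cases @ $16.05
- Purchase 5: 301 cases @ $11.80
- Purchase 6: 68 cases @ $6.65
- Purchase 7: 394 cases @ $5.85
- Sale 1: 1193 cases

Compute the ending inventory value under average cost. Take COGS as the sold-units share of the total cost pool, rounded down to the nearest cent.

Ending inventory = $9,821.98

Sale 1, sell 1193: 1193/1966 × $24,980.60 → $15,158.62
Ending inventory (cost pool remaining) = $9,821.98
Check: goods available $24,980.60 = COGS $15,158.62 + ending $9,821.98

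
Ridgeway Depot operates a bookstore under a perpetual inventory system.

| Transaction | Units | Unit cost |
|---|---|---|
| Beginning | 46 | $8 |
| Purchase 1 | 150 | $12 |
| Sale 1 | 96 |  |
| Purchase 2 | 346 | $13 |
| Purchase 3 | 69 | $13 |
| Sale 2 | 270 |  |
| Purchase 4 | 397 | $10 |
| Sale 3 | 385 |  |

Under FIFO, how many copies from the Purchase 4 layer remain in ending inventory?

Sale 1 (96) [FIFO — oldest first]: 46 @ $8 + 50 @ $12 = $968
Sale 2 (270) [FIFO — oldest first]: 100 @ $12 + 170 @ $13 = $3,410
Sale 3 (385) [FIFO — oldest first]: 176 @ $13 + 69 @ $13 + 140 @ $10 = $4,585
Total COGS = $968 + $3,410 + $4,585 = $8,963
Ending inventory: 257 @ $10 = $2,570

257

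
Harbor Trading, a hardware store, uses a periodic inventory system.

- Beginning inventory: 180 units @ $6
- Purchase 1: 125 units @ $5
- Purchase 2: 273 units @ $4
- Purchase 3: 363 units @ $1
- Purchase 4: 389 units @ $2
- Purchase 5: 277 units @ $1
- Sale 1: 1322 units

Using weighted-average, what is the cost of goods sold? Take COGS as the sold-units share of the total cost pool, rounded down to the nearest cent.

COGS = $3,467.47

Sale 1, sell 1322: 1322/1607 × $4,215.00 → $3,467.47
Ending inventory (cost pool remaining) = $747.53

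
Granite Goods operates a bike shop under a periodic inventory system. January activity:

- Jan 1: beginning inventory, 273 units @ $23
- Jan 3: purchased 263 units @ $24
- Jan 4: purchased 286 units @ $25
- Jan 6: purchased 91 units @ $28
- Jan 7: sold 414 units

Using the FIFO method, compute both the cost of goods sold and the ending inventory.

COGS = $9,663; ending inventory = $12,626

Jan 7, 414 sold [FIFO — oldest first]: 273 @ $23 + 141 @ $24 = $9,663
Ending inventory: 122 @ $24 + 286 @ $25 + 91 @ $28 = $12,626
Check: goods available $22,289 = COGS $9,663 + ending $12,626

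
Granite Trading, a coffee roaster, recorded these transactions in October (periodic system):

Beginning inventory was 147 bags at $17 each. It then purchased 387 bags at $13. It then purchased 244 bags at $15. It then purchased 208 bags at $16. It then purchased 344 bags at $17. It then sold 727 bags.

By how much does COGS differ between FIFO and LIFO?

$1,376

FIFO COGS: 147 @ $17 + 387 @ $13 + 193 @ $15 = $10,425
LIFO COGS: 344 @ $17 + 208 @ $16 + 175 @ $15 = $11,801
Difference = |$10,425 − $11,801| = $1,376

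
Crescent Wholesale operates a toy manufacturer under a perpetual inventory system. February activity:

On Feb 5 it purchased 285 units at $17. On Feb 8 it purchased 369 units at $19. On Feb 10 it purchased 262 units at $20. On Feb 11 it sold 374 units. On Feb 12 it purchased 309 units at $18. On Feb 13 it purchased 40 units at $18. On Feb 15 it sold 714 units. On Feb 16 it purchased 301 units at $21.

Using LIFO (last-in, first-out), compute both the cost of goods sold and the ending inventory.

Feb 11, 374 sold [LIFO — newest first]: 262 @ $20 + 112 @ $19 = $7,368
Feb 15, 714 sold [LIFO — newest first]: 40 @ $18 + 309 @ $18 + 257 @ $19 + 108 @ $17 = $13,001
Total COGS = $7,368 + $13,001 = $20,369
Ending inventory: 177 @ $17 + 301 @ $21 = $9,330

COGS = $20,369; ending inventory = $9,330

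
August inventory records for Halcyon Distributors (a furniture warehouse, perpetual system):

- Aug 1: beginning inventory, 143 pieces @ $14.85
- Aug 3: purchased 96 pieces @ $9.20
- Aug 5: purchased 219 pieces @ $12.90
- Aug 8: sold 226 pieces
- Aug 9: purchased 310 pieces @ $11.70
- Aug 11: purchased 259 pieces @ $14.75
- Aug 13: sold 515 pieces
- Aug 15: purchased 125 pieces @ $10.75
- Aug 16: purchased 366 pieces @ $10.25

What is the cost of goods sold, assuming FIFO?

COGS = $9,142.95

Aug 8, 226 sold [FIFO — oldest first]: 143 @ $14.85 + 83 @ $9.20 = $2,887.15
Aug 13, 515 sold [FIFO — oldest first]: 13 @ $9.20 + 219 @ $12.90 + 283 @ $11.70 = $6,255.80
Total COGS = $2,887.15 + $6,255.80 = $9,142.95
Ending inventory: 27 @ $11.70 + 259 @ $14.75 + 125 @ $10.75 + 366 @ $10.25 = $9,231.40
Check: goods available $18,374.35 = COGS $9,142.95 + ending $9,231.40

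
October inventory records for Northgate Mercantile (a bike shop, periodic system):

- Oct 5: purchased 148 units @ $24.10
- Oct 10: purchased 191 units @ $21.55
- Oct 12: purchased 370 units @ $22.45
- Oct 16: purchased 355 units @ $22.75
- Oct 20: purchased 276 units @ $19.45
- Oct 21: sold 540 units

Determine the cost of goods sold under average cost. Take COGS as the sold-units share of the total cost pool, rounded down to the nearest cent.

Oct 21, sell 540: 540/1340 × $29,433.80 → $11,861.38
Ending inventory (cost pool remaining) = $17,572.42

COGS = $11,861.38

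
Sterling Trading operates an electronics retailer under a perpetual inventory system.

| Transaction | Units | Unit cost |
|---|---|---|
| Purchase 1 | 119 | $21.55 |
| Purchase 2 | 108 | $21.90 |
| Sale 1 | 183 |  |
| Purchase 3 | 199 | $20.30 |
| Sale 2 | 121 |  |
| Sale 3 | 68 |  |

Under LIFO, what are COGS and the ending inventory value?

COGS = $7,818.15; ending inventory = $1,151.20

Sale 1 (183) [LIFO — newest first]: 108 @ $21.90 + 75 @ $21.55 = $3,981.45
Sale 2 (121) [LIFO — newest first]: 121 @ $20.30 = $2,456.30
Sale 3 (68) [LIFO — newest first]: 68 @ $20.30 = $1,380.40
Total COGS = $3,981.45 + $2,456.30 + $1,380.40 = $7,818.15
Ending inventory: 44 @ $21.55 + 10 @ $20.30 = $1,151.20
Check: goods available $8,969.35 = COGS $7,818.15 + ending $1,151.20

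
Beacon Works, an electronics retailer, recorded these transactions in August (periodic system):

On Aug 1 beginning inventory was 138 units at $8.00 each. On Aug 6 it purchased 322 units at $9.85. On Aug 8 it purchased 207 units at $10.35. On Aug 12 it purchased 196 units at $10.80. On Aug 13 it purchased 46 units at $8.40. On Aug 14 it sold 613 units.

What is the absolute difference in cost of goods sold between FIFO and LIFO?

FIFO COGS: 138 @ $8.00 + 322 @ $9.85 + 153 @ $10.35 = $5,859.25
LIFO COGS: 46 @ $8.40 + 196 @ $10.80 + 207 @ $10.35 + 164 @ $9.85 = $6,261.05
Difference = |$5,859.25 − $6,261.05| = $401.80

$401.80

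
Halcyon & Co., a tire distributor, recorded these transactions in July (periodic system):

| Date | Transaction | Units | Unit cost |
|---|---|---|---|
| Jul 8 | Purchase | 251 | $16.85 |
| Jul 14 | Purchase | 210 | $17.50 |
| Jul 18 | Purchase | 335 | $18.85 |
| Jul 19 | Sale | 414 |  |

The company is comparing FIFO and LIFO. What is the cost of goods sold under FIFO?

FIFO COGS: 251 @ $16.85 + 163 @ $17.50 = $7,081.85
LIFO COGS: 335 @ $18.85 + 79 @ $17.50 = $7,697.25

COGS = $7,081.85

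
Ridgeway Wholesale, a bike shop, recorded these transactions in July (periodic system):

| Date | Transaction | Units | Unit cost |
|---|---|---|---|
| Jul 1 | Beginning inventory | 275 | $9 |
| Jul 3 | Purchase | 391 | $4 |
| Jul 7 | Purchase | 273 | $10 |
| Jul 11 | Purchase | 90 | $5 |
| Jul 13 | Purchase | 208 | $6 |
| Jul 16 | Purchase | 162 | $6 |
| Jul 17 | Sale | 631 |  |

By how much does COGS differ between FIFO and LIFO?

$481

FIFO COGS: 275 @ $9 + 356 @ $4 = $3,899
LIFO COGS: 162 @ $6 + 208 @ $6 + 90 @ $5 + 171 @ $10 = $4,380
Difference = |$3,899 − $4,380| = $481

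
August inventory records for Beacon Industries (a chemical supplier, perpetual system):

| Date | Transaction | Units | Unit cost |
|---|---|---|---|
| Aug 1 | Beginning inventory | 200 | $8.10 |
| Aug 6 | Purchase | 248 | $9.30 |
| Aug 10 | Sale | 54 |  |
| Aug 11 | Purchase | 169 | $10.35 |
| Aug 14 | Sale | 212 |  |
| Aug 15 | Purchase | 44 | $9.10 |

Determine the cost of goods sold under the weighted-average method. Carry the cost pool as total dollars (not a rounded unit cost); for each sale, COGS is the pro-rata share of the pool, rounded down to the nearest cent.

After Aug 1: 200 on hand, pool $1,620.00 (≈ $8.1000 each)
After Aug 6: 448 on hand, pool $3,926.40 (≈ $8.7643 each)
Aug 10, sell 54: 54/448 × $3,926.40 → $473.27
After Aug 11: 563 on hand, pool $5,202.28 (≈ $9.2403 each)
Aug 14, sell 212: 212/563 × $5,202.28 → $1,958.94
After Aug 15: 395 on hand, pool $3,643.74 (≈ $9.2247 each)
Total COGS = $473.27 + $1,958.94 = $2,432.21
Ending inventory (cost pool remaining) = $3,643.74
Check: goods available $6,075.95 = COGS $2,432.21 + ending $3,643.74

COGS = $2,432.21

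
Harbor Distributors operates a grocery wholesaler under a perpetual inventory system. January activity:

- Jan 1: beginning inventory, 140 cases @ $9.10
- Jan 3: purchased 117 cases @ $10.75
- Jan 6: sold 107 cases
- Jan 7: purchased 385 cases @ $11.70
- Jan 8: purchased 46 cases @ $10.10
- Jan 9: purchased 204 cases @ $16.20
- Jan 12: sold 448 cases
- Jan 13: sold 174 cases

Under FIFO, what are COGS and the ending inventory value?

COGS = $8,165.05; ending inventory = $2,640.60

Jan 6, 107 sold [FIFO — oldest first]: 107 @ $9.10 = $973.70
Jan 12, 448 sold [FIFO — oldest first]: 33 @ $9.10 + 117 @ $10.75 + 298 @ $11.70 = $5,044.65
Jan 13, 174 sold [FIFO — oldest first]: 87 @ $11.70 + 46 @ $10.10 + 41 @ $16.20 = $2,146.70
Total COGS = $973.70 + $5,044.65 + $2,146.70 = $8,165.05
Ending inventory: 163 @ $16.20 = $2,640.60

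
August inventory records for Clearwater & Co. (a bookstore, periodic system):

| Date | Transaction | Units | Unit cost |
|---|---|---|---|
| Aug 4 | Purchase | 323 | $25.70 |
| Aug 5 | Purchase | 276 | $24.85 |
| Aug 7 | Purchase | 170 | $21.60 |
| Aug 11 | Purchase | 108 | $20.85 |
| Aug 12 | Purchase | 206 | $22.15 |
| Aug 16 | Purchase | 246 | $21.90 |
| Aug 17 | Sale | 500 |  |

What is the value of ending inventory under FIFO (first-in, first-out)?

Ending inventory = $18,334.25

Aug 17, 500 sold [FIFO — oldest first]: 323 @ $25.70 + 177 @ $24.85 = $12,699.55
Ending inventory: 99 @ $24.85 + 170 @ $21.60 + 108 @ $20.85 + 206 @ $22.15 + 246 @ $21.90 = $18,334.25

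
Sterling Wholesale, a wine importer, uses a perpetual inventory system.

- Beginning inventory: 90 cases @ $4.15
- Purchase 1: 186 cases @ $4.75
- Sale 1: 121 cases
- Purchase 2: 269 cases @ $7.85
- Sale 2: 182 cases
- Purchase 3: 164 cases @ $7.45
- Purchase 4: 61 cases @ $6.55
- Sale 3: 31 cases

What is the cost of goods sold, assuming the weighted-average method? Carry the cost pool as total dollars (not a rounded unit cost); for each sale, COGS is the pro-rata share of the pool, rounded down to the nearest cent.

After Beginning: 90 on hand, pool $373.50 (≈ $4.1500 each)
After Purchase 1: 276 on hand, pool $1,257.00 (≈ $4.5543 each)
Sale 1, sell 121: 121/276 × $1,257.00 → $551.07
After Purchase 2: 424 on hand, pool $2,817.58 (≈ $6.6452 each)
Sale 2, sell 182: 182/424 × $2,817.58 → $1,209.43
After Purchase 3: 406 on hand, pool $2,829.95 (≈ $6.9703 each)
After Purchase 4: 467 on hand, pool $3,229.50 (≈ $6.9154 each)
Sale 3, sell 31: 31/467 × $3,229.50 → $214.37
Total COGS = $551.07 + $1,209.43 + $214.37 = $1,974.87
Ending inventory (cost pool remaining) = $3,015.13

COGS = $1,974.87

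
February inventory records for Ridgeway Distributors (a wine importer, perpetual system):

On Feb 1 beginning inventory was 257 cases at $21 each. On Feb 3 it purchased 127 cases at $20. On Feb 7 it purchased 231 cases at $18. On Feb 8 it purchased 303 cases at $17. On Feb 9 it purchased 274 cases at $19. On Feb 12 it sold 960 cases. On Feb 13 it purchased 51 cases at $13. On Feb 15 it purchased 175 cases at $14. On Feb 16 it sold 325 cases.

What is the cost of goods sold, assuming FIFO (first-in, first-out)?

COGS = $23,703

Feb 12, 960 sold [FIFO — oldest first]: 257 @ $21 + 127 @ $20 + 231 @ $18 + 303 @ $17 + 42 @ $19 = $18,044
Feb 16, 325 sold [FIFO — oldest first]: 232 @ $19 + 51 @ $13 + 42 @ $14 = $5,659
Total COGS = $18,044 + $5,659 = $23,703
Ending inventory: 133 @ $14 = $1,862
Check: goods available $25,565 = COGS $23,703 + ending $1,862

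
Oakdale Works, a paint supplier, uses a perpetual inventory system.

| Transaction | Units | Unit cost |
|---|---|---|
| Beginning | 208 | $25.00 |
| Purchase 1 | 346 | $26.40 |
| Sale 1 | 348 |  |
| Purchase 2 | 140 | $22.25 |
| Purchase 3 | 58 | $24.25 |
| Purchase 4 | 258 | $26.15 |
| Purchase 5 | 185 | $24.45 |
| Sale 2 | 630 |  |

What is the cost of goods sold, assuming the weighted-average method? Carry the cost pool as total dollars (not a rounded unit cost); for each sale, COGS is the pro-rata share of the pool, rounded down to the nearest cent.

After Beginning: 208 on hand, pool $5,200.00 (≈ $25.0000 each)
After Purchase 1: 554 on hand, pool $14,334.40 (≈ $25.8744 each)
Sale 1, sell 348: 348/554 × $14,334.40 → $9,004.28
After Purchase 2: 346 on hand, pool $8,445.12 (≈ $24.4079 each)
After Purchase 3: 404 on hand, pool $9,851.62 (≈ $24.3852 each)
After Purchase 4: 662 on hand, pool $16,598.32 (≈ $25.0730 each)
After Purchase 5: 847 on hand, pool $21,121.57 (≈ $24.9369 each)
Sale 2, sell 630: 630/847 × $21,121.57 → $15,710.25
Total COGS = $9,004.28 + $15,710.25 = $24,714.53
Ending inventory (cost pool remaining) = $5,411.32

COGS = $24,714.53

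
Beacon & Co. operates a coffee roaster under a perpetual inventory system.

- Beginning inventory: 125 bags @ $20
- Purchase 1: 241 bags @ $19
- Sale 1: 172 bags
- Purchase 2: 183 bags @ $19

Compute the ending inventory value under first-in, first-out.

Ending inventory = $7,163

Sale 1 (172) [FIFO — oldest first]: 125 @ $20 + 47 @ $19 = $3,393
Ending inventory: 194 @ $19 + 183 @ $19 = $7,163
Check: goods available $10,556 = COGS $3,393 + ending $7,163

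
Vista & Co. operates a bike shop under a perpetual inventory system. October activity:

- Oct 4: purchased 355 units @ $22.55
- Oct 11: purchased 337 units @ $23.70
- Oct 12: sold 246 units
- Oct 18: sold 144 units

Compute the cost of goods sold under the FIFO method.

COGS = $8,834.75

Oct 12, 246 sold [FIFO — oldest first]: 246 @ $22.55 = $5,547.30
Oct 18, 144 sold [FIFO — oldest first]: 109 @ $22.55 + 35 @ $23.70 = $3,287.45
Total COGS = $5,547.30 + $3,287.45 = $8,834.75
Ending inventory: 302 @ $23.70 = $7,157.40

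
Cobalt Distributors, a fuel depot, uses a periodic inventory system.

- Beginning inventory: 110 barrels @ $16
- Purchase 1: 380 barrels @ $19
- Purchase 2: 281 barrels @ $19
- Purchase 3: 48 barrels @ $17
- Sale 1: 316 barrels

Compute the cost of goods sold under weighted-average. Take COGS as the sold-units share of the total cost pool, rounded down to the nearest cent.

Sale 1, sell 316: 316/819 × $15,135.00 → $5,839.63
Ending inventory (cost pool remaining) = $9,295.37
Check: goods available $15,135.00 = COGS $5,839.63 + ending $9,295.37

COGS = $5,839.63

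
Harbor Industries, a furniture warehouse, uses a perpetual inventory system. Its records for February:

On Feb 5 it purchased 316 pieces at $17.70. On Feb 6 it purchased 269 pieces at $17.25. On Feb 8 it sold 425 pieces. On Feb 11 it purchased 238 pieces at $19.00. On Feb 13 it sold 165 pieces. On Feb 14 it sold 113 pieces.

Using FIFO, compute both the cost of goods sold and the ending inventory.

Feb 8, 425 sold [FIFO — oldest first]: 316 @ $17.70 + 109 @ $17.25 = $7,473.45
Feb 13, 165 sold [FIFO — oldest first]: 160 @ $17.25 + 5 @ $19.00 = $2,855.00
Feb 14, 113 sold [FIFO — oldest first]: 113 @ $19.00 = $2,147.00
Total COGS = $7,473.45 + $2,855.00 + $2,147.00 = $12,475.45
Ending inventory: 120 @ $19.00 = $2,280.00
Check: goods available $14,755.45 = COGS $12,475.45 + ending $2,280.00

COGS = $12,475.45; ending inventory = $2,280.00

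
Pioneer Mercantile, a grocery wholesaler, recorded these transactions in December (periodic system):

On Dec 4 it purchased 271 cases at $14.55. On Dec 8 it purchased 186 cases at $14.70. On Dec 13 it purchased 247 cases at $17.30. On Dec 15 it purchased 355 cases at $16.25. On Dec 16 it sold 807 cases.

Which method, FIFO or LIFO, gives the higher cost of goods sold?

FIFO COGS: 271 @ $14.55 + 186 @ $14.70 + 247 @ $17.30 + 103 @ $16.25 = $12,624.10
LIFO COGS: 355 @ $16.25 + 247 @ $17.30 + 186 @ $14.70 + 19 @ $14.55 = $13,052.50

LIFO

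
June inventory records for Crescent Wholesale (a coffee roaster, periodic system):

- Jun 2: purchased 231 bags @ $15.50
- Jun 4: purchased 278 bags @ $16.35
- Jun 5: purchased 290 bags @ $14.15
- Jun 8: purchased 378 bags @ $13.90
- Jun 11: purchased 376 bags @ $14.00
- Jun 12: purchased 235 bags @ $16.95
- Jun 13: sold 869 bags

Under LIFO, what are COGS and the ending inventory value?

Jun 13, 869 sold [LIFO — newest first]: 235 @ $16.95 + 376 @ $14.00 + 258 @ $13.90 = $12,833.45
Ending inventory: 231 @ $15.50 + 278 @ $16.35 + 290 @ $14.15 + 120 @ $13.90 = $13,897.30

COGS = $12,833.45; ending inventory = $13,897.30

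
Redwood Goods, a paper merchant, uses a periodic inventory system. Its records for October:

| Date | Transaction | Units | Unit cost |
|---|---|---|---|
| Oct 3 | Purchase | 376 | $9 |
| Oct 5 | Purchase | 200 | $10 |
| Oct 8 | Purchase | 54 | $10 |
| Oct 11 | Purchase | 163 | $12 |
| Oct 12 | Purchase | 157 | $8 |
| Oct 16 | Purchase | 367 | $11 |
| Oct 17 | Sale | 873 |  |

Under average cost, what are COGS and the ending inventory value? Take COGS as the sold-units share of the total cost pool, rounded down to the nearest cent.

Oct 17, sell 873: 873/1317 × $13,173.00 → $8,731.98
Ending inventory (cost pool remaining) = $4,441.02

COGS = $8,731.98; ending inventory = $4,441.02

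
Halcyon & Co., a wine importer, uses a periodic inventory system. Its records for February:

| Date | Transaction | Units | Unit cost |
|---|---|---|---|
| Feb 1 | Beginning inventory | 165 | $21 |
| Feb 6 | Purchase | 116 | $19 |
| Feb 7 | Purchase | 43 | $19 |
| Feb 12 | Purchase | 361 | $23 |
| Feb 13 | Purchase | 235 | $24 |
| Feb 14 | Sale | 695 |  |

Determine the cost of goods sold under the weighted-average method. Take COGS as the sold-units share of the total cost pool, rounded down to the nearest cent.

COGS = $15,432.77

Feb 14, sell 695: 695/920 × $20,429.00 → $15,432.77
Ending inventory (cost pool remaining) = $4,996.23
Check: goods available $20,429.00 = COGS $15,432.77 + ending $4,996.23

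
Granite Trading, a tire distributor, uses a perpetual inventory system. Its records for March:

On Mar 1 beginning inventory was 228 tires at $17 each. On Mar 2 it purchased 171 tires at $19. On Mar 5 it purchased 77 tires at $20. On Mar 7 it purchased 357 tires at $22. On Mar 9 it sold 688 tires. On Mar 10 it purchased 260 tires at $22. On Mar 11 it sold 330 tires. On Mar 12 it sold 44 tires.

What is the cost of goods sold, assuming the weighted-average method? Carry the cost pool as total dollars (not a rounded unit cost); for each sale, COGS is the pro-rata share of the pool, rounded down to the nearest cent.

After Mar 1: 228 on hand, pool $3,876.00 (≈ $17.0000 each)
After Mar 2: 399 on hand, pool $7,125.00 (≈ $17.8571 each)
After Mar 5: 476 on hand, pool $8,665.00 (≈ $18.2038 each)
After Mar 7: 833 on hand, pool $16,519.00 (≈ $19.8307 each)
Mar 9, sell 688: 688/833 × $16,519.00 → $13,643.54
After Mar 10: 405 on hand, pool $8,595.46 (≈ $21.2234 each)
Mar 11, sell 330: 330/405 × $8,595.46 → $7,003.70
Mar 12, sell 44: 44/75 × $1,591.76 → $933.83
Total COGS = $13,643.54 + $7,003.70 + $933.83 = $21,581.07
Ending inventory (cost pool remaining) = $657.93

COGS = $21,581.07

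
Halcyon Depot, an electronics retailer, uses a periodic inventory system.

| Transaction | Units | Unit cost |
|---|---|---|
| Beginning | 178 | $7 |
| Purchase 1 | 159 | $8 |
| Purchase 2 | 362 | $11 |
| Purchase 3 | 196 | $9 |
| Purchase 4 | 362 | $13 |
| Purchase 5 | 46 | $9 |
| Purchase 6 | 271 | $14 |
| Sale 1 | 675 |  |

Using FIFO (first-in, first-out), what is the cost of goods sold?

COGS = $6,236

Sale 1 (675) [FIFO — oldest first]: 178 @ $7 + 159 @ $8 + 338 @ $11 = $6,236
Ending inventory: 24 @ $11 + 196 @ $9 + 362 @ $13 + 46 @ $9 + 271 @ $14 = $10,942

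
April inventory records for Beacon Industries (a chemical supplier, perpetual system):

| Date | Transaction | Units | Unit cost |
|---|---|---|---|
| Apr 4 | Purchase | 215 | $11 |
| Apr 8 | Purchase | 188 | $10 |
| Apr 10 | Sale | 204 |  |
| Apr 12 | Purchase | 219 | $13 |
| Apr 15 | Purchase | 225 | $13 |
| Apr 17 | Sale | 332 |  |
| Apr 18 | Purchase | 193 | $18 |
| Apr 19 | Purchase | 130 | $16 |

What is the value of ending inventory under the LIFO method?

Ending inventory = $9,199

Apr 10, 204 sold [LIFO — newest first]: 188 @ $10 + 16 @ $11 = $2,056
Apr 17, 332 sold [LIFO — newest first]: 225 @ $13 + 107 @ $13 = $4,316
Total COGS = $2,056 + $4,316 = $6,372
Ending inventory: 199 @ $11 + 112 @ $13 + 193 @ $18 + 130 @ $16 = $9,199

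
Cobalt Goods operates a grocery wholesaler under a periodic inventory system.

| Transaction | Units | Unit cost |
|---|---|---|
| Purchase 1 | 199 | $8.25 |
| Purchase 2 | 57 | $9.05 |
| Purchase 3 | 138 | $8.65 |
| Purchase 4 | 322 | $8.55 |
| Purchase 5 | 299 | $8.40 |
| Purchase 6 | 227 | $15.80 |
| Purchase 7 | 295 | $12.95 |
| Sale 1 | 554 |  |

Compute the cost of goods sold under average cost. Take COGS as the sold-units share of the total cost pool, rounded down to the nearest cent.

COGS = $5,775.31

Sale 1, sell 554: 554/1537 × $16,022.85 → $5,775.31
Ending inventory (cost pool remaining) = $10,247.54
Check: goods available $16,022.85 = COGS $5,775.31 + ending $10,247.54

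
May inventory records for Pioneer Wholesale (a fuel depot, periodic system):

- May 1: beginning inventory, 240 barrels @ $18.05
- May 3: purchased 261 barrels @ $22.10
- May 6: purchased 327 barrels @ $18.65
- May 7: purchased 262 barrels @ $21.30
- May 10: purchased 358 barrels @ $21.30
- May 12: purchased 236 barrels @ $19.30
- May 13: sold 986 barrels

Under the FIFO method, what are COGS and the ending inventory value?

COGS = $19,564.05; ending inventory = $14,395.40

May 13, 986 sold [FIFO — oldest first]: 240 @ $18.05 + 261 @ $22.10 + 327 @ $18.65 + 158 @ $21.30 = $19,564.05
Ending inventory: 104 @ $21.30 + 358 @ $21.30 + 236 @ $19.30 = $14,395.40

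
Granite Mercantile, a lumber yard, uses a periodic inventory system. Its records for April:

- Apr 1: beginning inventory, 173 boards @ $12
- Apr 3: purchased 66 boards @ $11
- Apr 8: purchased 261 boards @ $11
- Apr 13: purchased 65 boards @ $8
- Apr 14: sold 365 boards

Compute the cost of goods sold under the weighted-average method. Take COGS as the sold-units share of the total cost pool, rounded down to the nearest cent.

Apr 14, sell 365: 365/565 × $6,193.00 → $4,000.78
Ending inventory (cost pool remaining) = $2,192.22
Check: goods available $6,193.00 = COGS $4,000.78 + ending $2,192.22

COGS = $4,000.78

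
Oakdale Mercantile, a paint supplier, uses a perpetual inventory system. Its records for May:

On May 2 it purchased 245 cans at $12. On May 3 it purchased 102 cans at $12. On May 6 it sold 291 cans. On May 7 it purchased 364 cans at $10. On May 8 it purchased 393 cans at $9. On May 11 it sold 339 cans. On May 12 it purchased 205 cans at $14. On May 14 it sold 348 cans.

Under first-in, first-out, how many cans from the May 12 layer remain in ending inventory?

205

May 6, 291 sold [FIFO — oldest first]: 245 @ $12 + 46 @ $12 = $3,492
May 11, 339 sold [FIFO — oldest first]: 56 @ $12 + 283 @ $10 = $3,502
May 14, 348 sold [FIFO — oldest first]: 81 @ $10 + 267 @ $9 = $3,213
Total COGS = $3,492 + $3,502 + $3,213 = $10,207
Ending inventory: 126 @ $9 + 205 @ $14 = $4,004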